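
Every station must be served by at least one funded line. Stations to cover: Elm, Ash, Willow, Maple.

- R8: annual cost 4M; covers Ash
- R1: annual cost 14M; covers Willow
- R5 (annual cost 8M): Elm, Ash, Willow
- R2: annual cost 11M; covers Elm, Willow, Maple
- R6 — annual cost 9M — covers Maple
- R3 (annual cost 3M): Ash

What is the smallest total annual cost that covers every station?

14

The greedy cost-per-new-station heuristic would pick R5 and R6 for 17, but a cheaper cover exists.
Choose R2 and R3: together they cover Elm, Ash, Willow, Maple — every station.
Total annual cost: 11 + 3 = 14.
No cover costs less than 14.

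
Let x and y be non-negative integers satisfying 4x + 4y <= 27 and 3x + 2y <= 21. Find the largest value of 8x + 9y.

The continuous relaxation peaks at (0, 6.75) with value 60.75; rounding to a feasible lattice point costs some objective.
(x,y)=(0,6) is feasible, giving 54.
(x,y)=(1,5) is feasible, giving 53.
Maximum is 54 at (x,y)=(0,6).

54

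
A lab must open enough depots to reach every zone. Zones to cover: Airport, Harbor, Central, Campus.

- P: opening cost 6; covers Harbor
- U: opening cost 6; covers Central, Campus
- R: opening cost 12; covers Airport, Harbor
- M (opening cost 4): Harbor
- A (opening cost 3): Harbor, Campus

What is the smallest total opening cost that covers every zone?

This is an integer covering problem.
Choose U and R: together they cover Airport, Harbor, Central, Campus — every zone.
Total opening cost: 6 + 12 = 18.

18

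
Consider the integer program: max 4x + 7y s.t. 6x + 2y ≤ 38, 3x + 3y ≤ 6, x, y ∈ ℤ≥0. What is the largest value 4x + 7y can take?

14

(x,y)=(0,2): 6·0+2·2=4≤38, 3·0+3·2=6≤6, objective 14.
(x,y)=(1,1): 6·1+2·1=8≤38, 3·1+3·1=6≤6, objective 11.
(x,y)=(0,1): 6·0+2·1=2≤38, 3·0+3·1=3≤6, objective 7.
The best lattice point is (0,2), giving 14.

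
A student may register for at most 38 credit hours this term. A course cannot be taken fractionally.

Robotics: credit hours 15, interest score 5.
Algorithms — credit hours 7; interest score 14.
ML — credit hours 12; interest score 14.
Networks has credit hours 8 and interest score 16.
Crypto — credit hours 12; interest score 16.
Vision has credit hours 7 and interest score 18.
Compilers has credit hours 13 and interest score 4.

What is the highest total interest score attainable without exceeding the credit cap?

64

This is a 0-1 knapsack instance.
Take Algorithms, Networks, Crypto, and Vision: credit hours 7 + 8 + 12 + 7 = 34 ≤ 38, interest score 14 + 16 + 16 + 18 = 64.
No other feasible combination does better.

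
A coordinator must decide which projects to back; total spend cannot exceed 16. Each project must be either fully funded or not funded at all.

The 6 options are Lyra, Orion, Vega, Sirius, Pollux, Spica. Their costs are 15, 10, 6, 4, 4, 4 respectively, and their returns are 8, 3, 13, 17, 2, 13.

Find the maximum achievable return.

Allowing fractional choices, the relaxed optimum would be about 44.1, but projects are indivisible.
Vega + Sirius + Pollux: cost 6 + 4 + 4 = 14 ≤ 16, return 13 + 17 + 2 = 32.
Sirius + Pollux + Spica: cost 4 + 4 + 4 = 12 ≤ 16, return 17 + 2 + 13 = 32.
Vega + Sirius + Spica: cost 6 + 4 + 4 = 14 ≤ 16, return 13 + 17 + 13 = 43.
Best is Vega, Sirius, and Spica with total return 43.

43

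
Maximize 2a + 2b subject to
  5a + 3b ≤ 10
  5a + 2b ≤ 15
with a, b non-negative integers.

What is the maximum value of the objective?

6

(a,b)=(0,3): 5·0+3·3=9≤10, 5·0+2·3=6≤15, objective 6.
(a,b)=(0,2): 5·0+3·2=6≤10, 5·0+2·2=4≤15, objective 4.
No feasible integer point exceeds 6.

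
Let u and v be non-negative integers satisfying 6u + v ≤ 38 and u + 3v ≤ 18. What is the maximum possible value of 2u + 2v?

18

Relaxing integrality, the LP optimum is 19.53 at (u,v) = (5.65, 4.12), which is not an integer point.
(u,v)=(5,4): 6·5+1·4=34≤38, 1·5+3·4=17≤18, objective 18.
(u,v)=(4,4): 6·4+1·4=28≤38, 1·4+3·4=16≤18, objective 16.
(u,v)=(5,3): 6·5+1·3=33≤38, 1·5+3·3=14≤18, objective 16.
Maximum is 18 at (u,v)=(5,4).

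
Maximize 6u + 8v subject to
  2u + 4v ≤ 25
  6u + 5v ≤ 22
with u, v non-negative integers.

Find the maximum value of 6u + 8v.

32

(u,v)=(0,4): 2·0+4·4=16≤25, 6·0+5·4=20≤22, objective 32.
(u,v)=(1,3): 2·1+4·3=14≤25, 6·1+5·3=21≤22, objective 30.
The best lattice point is (0,4), giving 32.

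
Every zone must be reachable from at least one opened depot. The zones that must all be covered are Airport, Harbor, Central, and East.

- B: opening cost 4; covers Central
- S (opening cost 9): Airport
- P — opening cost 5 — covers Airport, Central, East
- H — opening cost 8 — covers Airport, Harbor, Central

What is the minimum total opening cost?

13

Choose P and H: together they cover Airport, Harbor, Central, East — every zone.
Total opening cost: 5 + 8 = 13.
No cover costs less than 13.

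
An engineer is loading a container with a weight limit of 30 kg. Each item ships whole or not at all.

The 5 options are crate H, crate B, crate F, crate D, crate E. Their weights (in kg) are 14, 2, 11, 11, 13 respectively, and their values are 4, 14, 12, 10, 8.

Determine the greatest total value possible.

Allowing fractional choices, the relaxed optimum would be about 39.7, but items are indivisible.
crate B + crate D + crate E: weight 2 + 11 + 13 = 26 ≤ 30, value 14 + 10 + 8 = 32.
crate B + crate F + crate E: weight 2 + 11 + 13 = 26 ≤ 30, value 14 + 12 + 8 = 34.
crate B + crate F + crate D: weight 2 + 11 + 11 = 24 ≤ 30, value 14 + 12 + 10 = 36.
Best is crate B, crate F, and crate D with total value 36.

36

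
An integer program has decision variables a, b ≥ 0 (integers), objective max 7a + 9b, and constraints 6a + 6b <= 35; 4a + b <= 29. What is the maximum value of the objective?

45

(a,b)=(0,5): 6·0+6·5=30≤35, 4·0+1·5=5≤29, objective 45.
(a,b)=(1,4): 6·1+6·4=30≤35, 4·1+1·4=8≤29, objective 43.
(a,b)=(0,4): 6·0+6·4=24≤35, 4·0+1·4=4≤29, objective 36.
No feasible integer point exceeds 45.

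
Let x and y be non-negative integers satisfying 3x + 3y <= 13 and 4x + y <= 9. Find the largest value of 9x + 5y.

The continuous relaxation peaks at (1.56, 2.78) with value 27.89; rounding to a feasible lattice point costs some objective.
(x,y)=(1,3): 3·1+3·3=12≤13, 4·1+1·3=7≤9, objective 24.
(x,y)=(2,1): 3·2+3·1=9≤13, 4·2+1·1=9≤9, objective 23.
(x,y)=(0,4): 3·0+3·4=12≤13, 4·0+1·4=4≤9, objective 20.
No feasible integer point exceeds 24.

24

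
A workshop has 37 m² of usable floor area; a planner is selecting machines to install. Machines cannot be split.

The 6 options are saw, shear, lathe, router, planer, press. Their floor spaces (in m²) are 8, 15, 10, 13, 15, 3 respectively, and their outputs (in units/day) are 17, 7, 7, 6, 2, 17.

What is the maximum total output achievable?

48

Allowing fractional choices, the relaxed optimum would be about 48.5, but machines are indivisible.
saw + shear + lathe + press: floor space 8 + 15 + 10 + 3 = 36 ≤ 37, output 17 + 7 + 7 + 17 = 48.
saw + lathe + planer + press: floor space 8 + 10 + 15 + 3 = 36 ≤ 37, output 17 + 7 + 2 + 17 = 43.
saw + lathe + router + press: floor space 8 + 10 + 13 + 3 = 34 ≤ 37, output 17 + 7 + 6 + 17 = 47.
Best is saw, shear, lathe, and press with total output 48.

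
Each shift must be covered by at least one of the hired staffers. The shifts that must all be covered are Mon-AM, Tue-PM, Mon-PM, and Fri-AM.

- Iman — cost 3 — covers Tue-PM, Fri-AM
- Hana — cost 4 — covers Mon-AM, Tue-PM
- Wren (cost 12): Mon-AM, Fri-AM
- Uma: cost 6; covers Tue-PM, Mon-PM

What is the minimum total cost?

13

Choose Iman, Hana, and Uma: together they cover Mon-AM, Tue-PM, Mon-PM, Fri-AM — every shift.
Total cost: 3 + 4 + 6 = 13.
No cover costs less than 13.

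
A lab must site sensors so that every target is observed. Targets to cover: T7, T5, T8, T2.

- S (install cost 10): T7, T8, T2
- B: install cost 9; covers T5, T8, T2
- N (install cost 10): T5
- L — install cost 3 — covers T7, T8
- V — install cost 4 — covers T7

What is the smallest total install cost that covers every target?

12

This is an integer covering problem.
Choose B and L: together they cover T7, T5, T8, T2 — every target.
Total install cost: 9 + 3 = 12.
No cover costs less than 12.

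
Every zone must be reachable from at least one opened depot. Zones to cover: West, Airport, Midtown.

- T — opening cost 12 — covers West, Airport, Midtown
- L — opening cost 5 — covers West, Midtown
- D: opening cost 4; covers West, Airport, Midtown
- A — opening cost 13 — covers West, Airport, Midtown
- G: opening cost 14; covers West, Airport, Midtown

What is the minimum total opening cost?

4

D alone covers West, Airport, Midtown — every zone.
Total opening cost: 4.
No cover costs less than 4.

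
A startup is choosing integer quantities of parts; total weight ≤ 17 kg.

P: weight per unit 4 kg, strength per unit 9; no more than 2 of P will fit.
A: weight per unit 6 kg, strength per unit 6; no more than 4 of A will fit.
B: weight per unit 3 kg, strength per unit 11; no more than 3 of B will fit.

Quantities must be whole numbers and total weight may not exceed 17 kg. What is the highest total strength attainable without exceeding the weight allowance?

51

B has the best ratio (11/3); taking only B gives at most 3×11 = 33 (stopped by the supply cap of 3).
Mixing does better — 2×P and 3×B: weight 17 ≤ 17, strength 2·9 + 3·11 = 51.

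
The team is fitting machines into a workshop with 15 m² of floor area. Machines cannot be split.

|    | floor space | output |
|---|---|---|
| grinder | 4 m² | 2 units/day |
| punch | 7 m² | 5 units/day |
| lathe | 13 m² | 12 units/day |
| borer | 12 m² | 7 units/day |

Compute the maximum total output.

Allowing fractional choices, the relaxed optimum would be about 13.4, but machines are indivisible.
lathe: floor space 13 ≤ 15, output 12.
grinder + punch: floor space 4 + 7 = 11 ≤ 15, output 2 + 5 = 7.
Best is lathe with total output 12.

12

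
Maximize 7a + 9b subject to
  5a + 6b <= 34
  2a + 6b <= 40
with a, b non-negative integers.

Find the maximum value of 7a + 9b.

The continuous relaxation peaks at (0, 5.67) with value 51.00; rounding to a feasible lattice point costs some objective.
(a,b)=(2,4): 5·2+6·4=34≤34, 2·2+6·4=28≤40, objective 50.
(a,b)=(3,3): 5·3+6·3=33≤34, 2·3+6·3=24≤40, objective 48.
The best lattice point is (2,4), giving 50.

50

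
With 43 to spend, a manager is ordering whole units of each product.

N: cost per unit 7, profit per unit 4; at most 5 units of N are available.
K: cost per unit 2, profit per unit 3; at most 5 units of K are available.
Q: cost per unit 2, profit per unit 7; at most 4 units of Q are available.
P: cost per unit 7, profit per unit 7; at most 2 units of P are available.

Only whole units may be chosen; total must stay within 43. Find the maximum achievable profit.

This is a bounded integer knapsack.
Q has the best ratio (7/2); taking only Q gives at most 4×7 = 28 (stopped by the supply cap of 4).
Mixing does better — 1×N, 5×K, 4×Q, and 2×P: cost 39 ≤ 43, profit 1·4 + 5·3 + 4·7 + 2·7 = 61.

61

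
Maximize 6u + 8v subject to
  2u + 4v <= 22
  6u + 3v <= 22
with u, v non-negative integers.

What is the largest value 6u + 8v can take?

46

Relaxing integrality, the LP optimum is 46.44 at (u,v) = (1.22, 4.89), which is not an integer point.
(u,v)=(1,5) is feasible, giving 46.
(u,v)=(0,5) is feasible, giving 40.
(u,v)=(1,4) is feasible, giving 38.
Maximum is 46 at (u,v)=(1,5).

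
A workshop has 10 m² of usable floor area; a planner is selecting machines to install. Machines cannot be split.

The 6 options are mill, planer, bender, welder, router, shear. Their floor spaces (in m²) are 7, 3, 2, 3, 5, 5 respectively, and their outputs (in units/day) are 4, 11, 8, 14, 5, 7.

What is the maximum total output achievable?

Treat it as a binary knapsack problem.
Take planer, bender, and welder: floor space 3 + 2 + 3 = 8 ≤ 10, output 11 + 8 + 14 = 33.
No other feasible combination does better.

33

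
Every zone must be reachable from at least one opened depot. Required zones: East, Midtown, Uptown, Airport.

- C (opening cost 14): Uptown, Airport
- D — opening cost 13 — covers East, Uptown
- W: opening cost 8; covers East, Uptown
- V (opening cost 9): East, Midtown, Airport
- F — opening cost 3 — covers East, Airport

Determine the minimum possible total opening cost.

This is an integer covering problem.
Choose W and V: together they cover East, Midtown, Uptown, Airport — every zone.
Total opening cost: 8 + 9 = 17.

17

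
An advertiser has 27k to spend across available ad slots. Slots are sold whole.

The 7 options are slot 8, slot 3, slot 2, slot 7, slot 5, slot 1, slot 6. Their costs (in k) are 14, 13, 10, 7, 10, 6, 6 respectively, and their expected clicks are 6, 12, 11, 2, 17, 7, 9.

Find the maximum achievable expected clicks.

37

Allowing fractional choices, the relaxed optimum would be about 38.5, but ad slots are indivisible.
slot 2 + slot 5 + slot 6: cost 10 + 10 + 6 = 26 ≤ 27, expected clicks 11 + 17 + 9 = 37.
slot 2 + slot 5 + slot 1: cost 10 + 10 + 6 = 26 ≤ 27, expected clicks 11 + 17 + 7 = 35.
slot 5 + slot 1 + slot 6: cost 10 + 6 + 6 = 22 ≤ 27, expected clicks 17 + 7 + 9 = 33.
Best is slot 2, slot 5, and slot 6 with total expected clicks 37.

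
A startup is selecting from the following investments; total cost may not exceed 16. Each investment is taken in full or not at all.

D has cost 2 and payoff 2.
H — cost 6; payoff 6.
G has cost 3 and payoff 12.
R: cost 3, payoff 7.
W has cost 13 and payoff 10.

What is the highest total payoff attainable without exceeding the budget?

27

This is a 0-1 knapsack instance.
Take D, H, G, and R: cost 2 + 6 + 3 + 3 = 14 ≤ 16, payoff 2 + 6 + 12 + 7 = 27.
No other feasible combination does better.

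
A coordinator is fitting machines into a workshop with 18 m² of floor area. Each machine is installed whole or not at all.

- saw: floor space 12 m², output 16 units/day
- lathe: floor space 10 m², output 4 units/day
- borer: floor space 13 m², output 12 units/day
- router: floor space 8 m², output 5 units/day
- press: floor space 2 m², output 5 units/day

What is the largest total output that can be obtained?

21

Allowing fractional choices, the relaxed optimum would be about 24.7, but machines are indivisible.
saw + press: floor space 12 + 2 = 14 ≤ 18, output 16 + 5 = 21.
saw: floor space 12 ≤ 18, output 16.
borer + press: floor space 13 + 2 = 15 ≤ 18, output 12 + 5 = 17.
Best is saw and press with total output 21.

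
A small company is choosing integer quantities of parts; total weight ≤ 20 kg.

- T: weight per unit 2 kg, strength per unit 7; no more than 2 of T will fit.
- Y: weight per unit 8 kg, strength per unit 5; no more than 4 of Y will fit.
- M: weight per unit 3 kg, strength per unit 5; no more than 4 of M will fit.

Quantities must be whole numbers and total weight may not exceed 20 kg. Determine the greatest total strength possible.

34

Take 2×T and 4×M: weight 16 ≤ 20, strength 2·7 + 4·5 = 34.
T has the best ratio (7/2) and is taken to its limit of 2; remaining capacity is filled optimally with the others.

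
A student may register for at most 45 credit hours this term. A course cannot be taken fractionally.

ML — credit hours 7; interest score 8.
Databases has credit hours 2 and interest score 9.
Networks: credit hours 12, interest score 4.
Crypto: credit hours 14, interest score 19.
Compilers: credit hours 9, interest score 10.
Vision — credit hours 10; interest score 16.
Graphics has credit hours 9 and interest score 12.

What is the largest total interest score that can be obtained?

66

Take Databases, Crypto, Compilers, Vision, and Graphics: credit hours 2 + 14 + 9 + 10 + 9 = 44 ≤ 45, interest score 9 + 19 + 10 + 16 + 12 = 66.
No other feasible combination does better.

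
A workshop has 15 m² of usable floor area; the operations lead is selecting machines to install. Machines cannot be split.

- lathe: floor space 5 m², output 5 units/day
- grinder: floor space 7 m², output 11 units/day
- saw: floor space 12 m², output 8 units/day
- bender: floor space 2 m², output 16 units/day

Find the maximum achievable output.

32

Take lathe, grinder, and bender: floor space 5 + 7 + 2 = 14 ≤ 15, output 5 + 11 + 16 = 32.
No other feasible combination does better.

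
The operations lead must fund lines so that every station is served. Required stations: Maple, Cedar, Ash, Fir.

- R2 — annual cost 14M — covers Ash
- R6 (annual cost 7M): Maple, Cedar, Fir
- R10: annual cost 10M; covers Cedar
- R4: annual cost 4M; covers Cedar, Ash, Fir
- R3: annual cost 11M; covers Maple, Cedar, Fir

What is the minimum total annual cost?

11

Choose R6 and R4: together they cover Maple, Cedar, Ash, Fir — every station.
Total annual cost: 7 + 4 = 11.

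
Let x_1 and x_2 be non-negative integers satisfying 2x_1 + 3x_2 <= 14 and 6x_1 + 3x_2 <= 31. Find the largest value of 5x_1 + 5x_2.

30

(x_1,x_2)=(4,2): 2·4+3·2=14≤14, 6·4+3·2=30≤31, objective 30.
(x_1,x_2)=(5,0): 2·5+3·0=10≤14, 6·5+3·0=30≤31, objective 25.
(x_1,x_2)=(3,2): 2·3+3·2=12≤14, 6·3+3·2=24≤31, objective 25.
Maximum is 30 at (x_1,x_2)=(4,2).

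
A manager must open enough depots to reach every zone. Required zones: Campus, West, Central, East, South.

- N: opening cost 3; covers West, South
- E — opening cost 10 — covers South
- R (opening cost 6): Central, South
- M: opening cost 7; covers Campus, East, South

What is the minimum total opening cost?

Choose N, R, and M: together they cover Campus, West, Central, East, South — every zone.
Total opening cost: 3 + 6 + 7 = 16.
No cover costs less than 16.

16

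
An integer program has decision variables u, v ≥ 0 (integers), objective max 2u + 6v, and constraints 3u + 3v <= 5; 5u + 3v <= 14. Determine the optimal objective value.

(u,v)=(0,1): 3·0+3·1=3≤5, 5·0+3·1=3≤14, objective 6.
(u,v)=(1,0): 3·1+3·0=3≤5, 5·1+3·0=5≤14, objective 2.
(u,v)=(0,0): 3·0+3·0=0≤5, 5·0+3·0=0≤14, objective 0.
No feasible integer point exceeds 6.

6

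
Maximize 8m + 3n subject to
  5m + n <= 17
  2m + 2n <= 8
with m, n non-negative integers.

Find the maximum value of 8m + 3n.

The continuous relaxation peaks at (3.25, 0.75) with value 28.25; rounding to a feasible lattice point costs some objective.
(m,n)=(3,1): 5·3+1·1=16≤17, 2·3+2·1=8≤8, objective 27.
(m,n)=(3,0): 5·3+1·0=15≤17, 2·3+2·0=6≤8, objective 24.
(m,n)=(2,2): 5·2+1·2=12≤17, 2·2+2·2=8≤8, objective 22.
Maximum is 27 at (m,n)=(3,1).

27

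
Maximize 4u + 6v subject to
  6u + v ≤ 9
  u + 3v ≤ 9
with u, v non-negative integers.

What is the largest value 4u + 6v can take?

18

(u,v)=(0,3): 6·0+1·3=3≤9, 1·0+3·3=9≤9, objective 18.
(u,v)=(1,2): 6·1+1·2=8≤9, 1·1+3·2=7≤9, objective 16.
(u,v)=(0,2): 6·0+1·2=2≤9, 1·0+3·2=6≤9, objective 12.
No feasible integer point exceeds 18.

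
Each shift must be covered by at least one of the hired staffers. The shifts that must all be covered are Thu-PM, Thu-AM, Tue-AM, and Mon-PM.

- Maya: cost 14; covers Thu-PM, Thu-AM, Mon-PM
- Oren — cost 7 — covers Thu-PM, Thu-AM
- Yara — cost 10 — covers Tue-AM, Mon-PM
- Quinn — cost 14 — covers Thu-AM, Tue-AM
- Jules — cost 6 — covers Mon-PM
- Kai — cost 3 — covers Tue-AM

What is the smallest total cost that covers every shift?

16

Choose Oren, Jules, and Kai: together they cover Thu-PM, Thu-AM, Tue-AM, Mon-PM — every shift.
Total cost: 7 + 6 + 3 = 16.
No cover costs less than 16.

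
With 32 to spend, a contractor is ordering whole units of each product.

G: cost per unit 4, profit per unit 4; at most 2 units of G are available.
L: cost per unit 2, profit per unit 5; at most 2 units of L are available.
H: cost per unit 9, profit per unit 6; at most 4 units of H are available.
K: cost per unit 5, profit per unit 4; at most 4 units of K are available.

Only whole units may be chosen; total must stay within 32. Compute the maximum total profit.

34

L has the best ratio (5/2); taking only L gives at most 2×5 = 10 (stopped by the supply cap of 2).
Mixing does better — 2×G, 2×L, and 4×K: cost 32 ≤ 32, profit 2·4 + 2·5 + 4·4 = 34.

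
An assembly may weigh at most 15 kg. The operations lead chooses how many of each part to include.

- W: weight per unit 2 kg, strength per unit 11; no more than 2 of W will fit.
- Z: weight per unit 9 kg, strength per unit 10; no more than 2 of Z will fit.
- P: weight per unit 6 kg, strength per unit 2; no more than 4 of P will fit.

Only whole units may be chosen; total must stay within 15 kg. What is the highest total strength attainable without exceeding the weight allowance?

W has the best ratio (11/2); taking only W gives at most 2×11 = 22 (stopped by the supply cap of 2).
Mixing does better — 2×W and 1×Z: weight 13 ≤ 15, strength 2·11 + 1·10 = 32.

32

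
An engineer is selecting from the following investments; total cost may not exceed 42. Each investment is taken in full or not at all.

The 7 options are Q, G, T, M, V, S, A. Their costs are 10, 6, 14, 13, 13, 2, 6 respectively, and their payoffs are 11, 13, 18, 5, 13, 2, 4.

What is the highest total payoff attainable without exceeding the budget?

50

Allowing fractional choices, the relaxed optimum would be about 54.0, but investments are indivisible.
Q + G + T + S + A: cost 10 + 6 + 14 + 2 + 6 = 38 ≤ 42, payoff 11 + 13 + 18 + 2 + 4 = 48.
G + T + V + S + A: cost 6 + 14 + 13 + 2 + 6 = 41 ≤ 42, payoff 13 + 18 + 13 + 2 + 4 = 50.
Best is G, T, V, S, and A with total payoff 50.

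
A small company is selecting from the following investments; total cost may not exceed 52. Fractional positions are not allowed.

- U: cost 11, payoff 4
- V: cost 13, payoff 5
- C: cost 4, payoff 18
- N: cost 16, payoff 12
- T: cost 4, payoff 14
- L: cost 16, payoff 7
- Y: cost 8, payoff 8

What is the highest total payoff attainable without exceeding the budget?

59

V + C + N + T + Y: cost 13 + 4 + 16 + 4 + 8 = 45 ≤ 52, payoff 5 + 18 + 12 + 14 + 8 = 57.
C + N + T + L + Y: cost 4 + 16 + 4 + 16 + 8 = 48 ≤ 52, payoff 18 + 12 + 14 + 7 + 8 = 59.
U + C + N + T + Y: cost 11 + 4 + 16 + 4 + 8 = 43 ≤ 52, payoff 4 + 18 + 12 + 14 + 8 = 56.
Best is C, N, T, L, and Y with total payoff 59.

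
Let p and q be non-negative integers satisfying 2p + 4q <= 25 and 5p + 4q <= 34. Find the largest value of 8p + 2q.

Relaxing integrality, the LP optimum is 54.40 at (p,q) = (6.8, 0), which is not an integer point.
(p,q)=(6,1): 2·6+4·1=16≤25, 5·6+4·1=34≤34, objective 50.
(p,q)=(6,0): 2·6+4·0=12≤25, 5·6+4·0=30≤34, objective 48.
Maximum is 50 at (p,q)=(6,1).

50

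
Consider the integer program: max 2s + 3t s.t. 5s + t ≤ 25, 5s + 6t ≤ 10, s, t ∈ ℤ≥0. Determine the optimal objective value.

The continuous relaxation peaks at (0, 1.67) with value 5.00; rounding to a feasible lattice point costs some objective.
(s,t)=(2,0) is feasible, giving 4.
(s,t)=(0,1) is feasible, giving 3.
(s,t)=(1,0) is feasible, giving 2.
No feasible integer point exceeds 4.

4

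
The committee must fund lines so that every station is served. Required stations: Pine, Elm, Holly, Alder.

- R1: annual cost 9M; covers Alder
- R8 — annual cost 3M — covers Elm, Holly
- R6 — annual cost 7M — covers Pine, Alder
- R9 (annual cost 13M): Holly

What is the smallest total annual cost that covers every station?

10

Choose R8 and R6: together they cover Pine, Elm, Holly, Alder — every station.
Total annual cost: 3 + 7 = 10.
No cover costs less than 10.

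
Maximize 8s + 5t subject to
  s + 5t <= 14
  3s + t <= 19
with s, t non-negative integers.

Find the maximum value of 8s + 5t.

53

Relaxing integrality, the LP optimum is 54.50 at (s,t) = (5.79, 1.64), which is not an integer point.
(s,t)=(6,1): 1·6+5·1=11≤14, 3·6+1·1=19≤19, objective 53.
(s,t)=(6,0): 1·6+5·0=6≤14, 3·6+1·0=18≤19, objective 48.
(s,t)=(5,1): 1·5+5·1=10≤14, 3·5+1·1=16≤19, objective 45.
The best lattice point is (6,1), giving 53.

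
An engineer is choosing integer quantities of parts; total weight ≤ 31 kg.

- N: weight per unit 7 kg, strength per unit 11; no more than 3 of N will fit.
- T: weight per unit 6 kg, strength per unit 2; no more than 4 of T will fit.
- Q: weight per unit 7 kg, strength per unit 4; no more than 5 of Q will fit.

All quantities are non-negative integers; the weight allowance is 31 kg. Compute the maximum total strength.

This is a bounded integer knapsack.
3×N and 1×T: weight 27 ≤ 31, strength 3·11 + 1·2 = 35.
3×N and 1×Q: weight 28 ≤ 31, strength 3·11 + 1·4 = 37.
Best is 37.

37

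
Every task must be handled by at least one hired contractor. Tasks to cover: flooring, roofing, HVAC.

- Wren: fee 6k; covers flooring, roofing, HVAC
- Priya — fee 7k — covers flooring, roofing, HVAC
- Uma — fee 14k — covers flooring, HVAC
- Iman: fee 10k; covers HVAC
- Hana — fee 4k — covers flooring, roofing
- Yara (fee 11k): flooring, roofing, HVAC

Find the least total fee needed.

6

Wren alone covers flooring, roofing, HVAC — every task.
Total fee: 6.
No cover costs less than 6.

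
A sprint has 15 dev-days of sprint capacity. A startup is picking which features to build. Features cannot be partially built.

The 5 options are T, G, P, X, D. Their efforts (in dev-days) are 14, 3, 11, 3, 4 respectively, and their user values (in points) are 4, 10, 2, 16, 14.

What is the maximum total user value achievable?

Take G, X, and D: effort 3 + 3 + 4 = 10 ≤ 15, user value 10 + 16 + 14 = 40.
No other feasible combination does better.

40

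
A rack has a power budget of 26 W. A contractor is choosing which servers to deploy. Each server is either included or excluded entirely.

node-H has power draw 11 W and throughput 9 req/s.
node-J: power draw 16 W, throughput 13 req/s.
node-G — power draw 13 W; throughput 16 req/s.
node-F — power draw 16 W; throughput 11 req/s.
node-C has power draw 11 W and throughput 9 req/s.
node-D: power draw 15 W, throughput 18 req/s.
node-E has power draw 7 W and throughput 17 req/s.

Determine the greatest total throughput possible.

This is an integer program with binary decision variables.
node-D + node-E: power draw 15 + 7 = 22 ≤ 26, throughput 18 + 17 = 35.
node-J + node-E: power draw 16 + 7 = 23 ≤ 26, throughput 13 + 17 = 30.
node-G + node-E: power draw 13 + 7 = 20 ≤ 26, throughput 16 + 17 = 33.
Best is node-D and node-E with total throughput 35.

35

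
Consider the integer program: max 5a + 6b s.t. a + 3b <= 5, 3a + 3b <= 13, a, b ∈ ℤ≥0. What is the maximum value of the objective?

Relaxing integrality, the LP optimum is 22.00 at (a,b) = (4, 0.333), which is not an integer point.
(a,b)=(4,0): 1·4+3·0=4≤5, 3·4+3·0=12≤13, objective 20.
(a,b)=(3,0): 1·3+3·0=3≤5, 3·3+3·0=9≤13, objective 15.
Maximum is 20 at (a,b)=(4,0).

20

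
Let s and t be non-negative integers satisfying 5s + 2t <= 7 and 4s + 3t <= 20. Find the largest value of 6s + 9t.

27

Relaxing integrality, the LP optimum is 31.50 at (s,t) = (0, 3.5), which is not an integer point.
(s,t)=(0,3): 5·0+2·3=6≤7, 4·0+3·3=9≤20, objective 27.
(s,t)=(0,2): 5·0+2·2=4≤7, 4·0+3·2=6≤20, objective 18.
The best lattice point is (0,3), giving 27.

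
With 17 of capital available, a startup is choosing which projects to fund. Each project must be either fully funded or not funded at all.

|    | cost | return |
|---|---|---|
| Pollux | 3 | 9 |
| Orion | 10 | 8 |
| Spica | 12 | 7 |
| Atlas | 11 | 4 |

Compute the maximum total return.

This is a 0-1 knapsack instance.
Allowing fractional choices, the relaxed optimum would be about 19.3, but projects are indivisible.
Pollux + Spica: cost 3 + 12 = 15 ≤ 17, return 9 + 7 = 16.
Pollux + Orion: cost 3 + 10 = 13 ≤ 17, return 9 + 8 = 17.
Best is Pollux and Orion with total return 17.

17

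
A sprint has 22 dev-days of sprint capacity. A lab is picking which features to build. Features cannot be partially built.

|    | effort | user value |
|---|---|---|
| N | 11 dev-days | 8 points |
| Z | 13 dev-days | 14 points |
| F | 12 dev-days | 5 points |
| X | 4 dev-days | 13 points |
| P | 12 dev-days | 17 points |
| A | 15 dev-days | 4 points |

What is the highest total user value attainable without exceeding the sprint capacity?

30

Allowing fractional choices, the relaxed optimum would be about 36.5, but features are indivisible.
Z + X: effort 13 + 4 = 17 ≤ 22, user value 14 + 13 = 27.
X + P: effort 4 + 12 = 16 ≤ 22, user value 13 + 17 = 30.
Best is X and P with total user value 30.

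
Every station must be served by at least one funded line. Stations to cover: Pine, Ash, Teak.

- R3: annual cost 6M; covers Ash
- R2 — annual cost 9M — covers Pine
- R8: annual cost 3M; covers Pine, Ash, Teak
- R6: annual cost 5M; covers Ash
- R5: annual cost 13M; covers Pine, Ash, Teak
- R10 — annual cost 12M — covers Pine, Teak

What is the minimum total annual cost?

R8 alone covers Pine, Ash, Teak — every station.
Total annual cost: 3.
No cover costs less than 3.

3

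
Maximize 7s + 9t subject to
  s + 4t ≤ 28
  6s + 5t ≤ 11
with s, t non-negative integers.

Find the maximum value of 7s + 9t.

(s,t)=(0,2): 1·0+4·2=8≤28, 6·0+5·2=10≤11, objective 18.
(s,t)=(1,1): 1·1+4·1=5≤28, 6·1+5·1=11≤11, objective 16.
(s,t)=(0,1): 1·0+4·1=4≤28, 6·0+5·1=5≤11, objective 9.
The best lattice point is (0,2), giving 18.

18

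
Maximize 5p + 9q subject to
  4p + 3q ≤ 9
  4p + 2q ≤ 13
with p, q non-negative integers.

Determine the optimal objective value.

(p,q)=(0,3): 4·0+3·3=9≤9, 4·0+2·3=6≤13, objective 27.
(p,q)=(0,2): 4·0+3·2=6≤9, 4·0+2·2=4≤13, objective 18.
Maximum is 27 at (p,q)=(0,3).

27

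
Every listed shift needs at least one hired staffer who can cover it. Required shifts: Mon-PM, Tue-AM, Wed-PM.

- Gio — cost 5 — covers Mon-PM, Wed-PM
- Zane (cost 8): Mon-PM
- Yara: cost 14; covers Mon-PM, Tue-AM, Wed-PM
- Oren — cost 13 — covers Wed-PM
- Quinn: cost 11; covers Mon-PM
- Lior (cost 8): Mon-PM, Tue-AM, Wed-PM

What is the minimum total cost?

8

The greedy cost-per-new-shift heuristic would pick Gio and Lior for 13, but a cheaper cover exists.
Lior alone covers Mon-PM, Tue-AM, Wed-PM — every shift.
Total cost: 8.
No cover costs less than 8.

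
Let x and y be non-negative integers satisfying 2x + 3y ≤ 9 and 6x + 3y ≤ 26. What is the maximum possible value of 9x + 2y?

36

(x,y)=(4,0) is feasible, giving 36.
(x,y)=(3,1) is feasible, giving 29.
(x,y)=(3,0) is feasible, giving 27.
The best lattice point is (4,0), giving 36.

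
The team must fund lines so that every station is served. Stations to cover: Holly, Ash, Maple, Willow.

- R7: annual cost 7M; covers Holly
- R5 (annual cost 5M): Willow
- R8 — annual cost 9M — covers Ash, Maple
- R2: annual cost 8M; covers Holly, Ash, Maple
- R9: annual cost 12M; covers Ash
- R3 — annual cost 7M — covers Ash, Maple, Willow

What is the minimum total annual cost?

This is an integer covering problem.
Choose R5 and R2: together they cover Holly, Ash, Maple, Willow — every station.
Total annual cost: 5 + 8 = 13.

13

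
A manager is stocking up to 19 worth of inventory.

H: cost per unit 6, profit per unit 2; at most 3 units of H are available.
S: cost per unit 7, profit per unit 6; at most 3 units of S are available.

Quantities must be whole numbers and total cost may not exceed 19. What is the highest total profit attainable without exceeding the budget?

12

This is a bounded integer knapsack.
Take 2×S: cost 14 ≤ 19, profit 2·6 = 12.
No other integer combination yields more.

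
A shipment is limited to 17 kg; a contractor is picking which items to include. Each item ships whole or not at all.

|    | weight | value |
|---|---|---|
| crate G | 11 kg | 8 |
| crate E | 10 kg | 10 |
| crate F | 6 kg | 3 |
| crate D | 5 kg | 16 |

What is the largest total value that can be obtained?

Allowing fractional choices, the relaxed optimum would be about 27.5, but items are indivisible.
crate E + crate D: weight 10 + 5 = 15 ≤ 17, value 10 + 16 = 26.
crate G + crate D: weight 11 + 5 = 16 ≤ 17, value 8 + 16 = 24.
Best is crate E and crate D with total value 26.

26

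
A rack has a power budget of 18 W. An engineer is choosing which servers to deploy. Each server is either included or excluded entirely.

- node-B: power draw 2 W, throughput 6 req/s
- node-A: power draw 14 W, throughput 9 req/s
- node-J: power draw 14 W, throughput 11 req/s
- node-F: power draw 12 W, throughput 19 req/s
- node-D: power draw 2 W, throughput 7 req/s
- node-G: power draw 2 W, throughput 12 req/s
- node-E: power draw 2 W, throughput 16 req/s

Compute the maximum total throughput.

54

Allowing fractional choices, the relaxed optimum would be about 56.8, but servers are indivisible.
node-F + node-D + node-G + node-E: power draw 12 + 2 + 2 + 2 = 18 ≤ 18, throughput 19 + 7 + 12 + 16 = 54.
node-B + node-F + node-D + node-E: power draw 2 + 12 + 2 + 2 = 18 ≤ 18, throughput 6 + 19 + 7 + 16 = 48.
node-B + node-F + node-G + node-E: power draw 2 + 12 + 2 + 2 = 18 ≤ 18, throughput 6 + 19 + 12 + 16 = 53.
Best is node-F, node-D, node-G, and node-E with total throughput 54.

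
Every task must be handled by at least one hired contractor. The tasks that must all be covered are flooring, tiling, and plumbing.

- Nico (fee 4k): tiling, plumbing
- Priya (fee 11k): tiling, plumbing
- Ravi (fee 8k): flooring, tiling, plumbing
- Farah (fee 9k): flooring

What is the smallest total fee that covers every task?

8

The greedy cost-per-new-task heuristic would pick Nico and Ravi for 12, but a cheaper cover exists.
Ravi alone covers flooring, tiling, plumbing — every task.
Total fee: 8.
No cover costs less than 8.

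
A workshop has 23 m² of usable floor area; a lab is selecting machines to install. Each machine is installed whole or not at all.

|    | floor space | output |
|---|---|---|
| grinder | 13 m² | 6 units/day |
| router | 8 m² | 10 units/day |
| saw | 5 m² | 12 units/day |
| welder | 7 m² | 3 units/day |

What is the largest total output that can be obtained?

25

Allowing fractional choices, the relaxed optimum would be about 26.6, but machines are indivisible.
router + saw: floor space 8 + 5 = 13 ≤ 23, output 10 + 12 = 22.
router + saw + welder: floor space 8 + 5 + 7 = 20 ≤ 23, output 10 + 12 + 3 = 25.
Best is router, saw, and welder with total output 25.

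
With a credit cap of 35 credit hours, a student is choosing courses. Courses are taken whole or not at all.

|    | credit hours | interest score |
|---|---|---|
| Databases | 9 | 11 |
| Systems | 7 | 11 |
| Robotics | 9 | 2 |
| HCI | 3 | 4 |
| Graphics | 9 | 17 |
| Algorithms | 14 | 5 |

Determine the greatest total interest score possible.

43

Treat it as a binary knapsack problem.
Allowing fractional choices, the relaxed optimum would be about 45.5, but courses are indivisible.
Databases + Systems + HCI + Graphics: credit hours 9 + 7 + 3 + 9 = 28 ≤ 35, interest score 11 + 11 + 4 + 17 = 43.
Databases + Systems + Graphics: credit hours 9 + 7 + 9 = 25 ≤ 35, interest score 11 + 11 + 17 = 39.
Databases + Systems + Robotics + Graphics: credit hours 9 + 7 + 9 + 9 = 34 ≤ 35, interest score 11 + 11 + 2 + 17 = 41.
Best is Databases, Systems, HCI, and Graphics with total interest score 43.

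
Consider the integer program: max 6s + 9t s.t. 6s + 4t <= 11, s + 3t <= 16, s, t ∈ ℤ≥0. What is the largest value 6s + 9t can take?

18

(s,t)=(0,2): 6·0+4·2=8≤11, 1·0+3·2=6≤16, objective 18.
(s,t)=(1,1): 6·1+4·1=10≤11, 1·1+3·1=4≤16, objective 15.
(s,t)=(0,1): 6·0+4·1=4≤11, 1·0+3·1=3≤16, objective 9.
No feasible integer point exceeds 18.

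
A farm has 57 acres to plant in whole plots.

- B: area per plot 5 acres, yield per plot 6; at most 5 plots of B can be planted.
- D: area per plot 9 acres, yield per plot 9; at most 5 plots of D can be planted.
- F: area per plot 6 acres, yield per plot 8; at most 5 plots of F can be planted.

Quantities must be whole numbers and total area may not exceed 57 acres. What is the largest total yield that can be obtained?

70

Take 5×B and 5×F: area 55 ≤ 57, yield 5·6 + 5·8 = 70.
F has the best ratio (8/6) and is taken to its limit of 5; remaining capacity is filled optimally with the others.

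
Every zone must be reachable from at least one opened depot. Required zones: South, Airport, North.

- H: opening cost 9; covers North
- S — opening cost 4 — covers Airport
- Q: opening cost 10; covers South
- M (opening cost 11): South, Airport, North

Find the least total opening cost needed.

This is a weighted set-cover instance.
M alone covers South, Airport, North — every zone.
Total opening cost: 11.

11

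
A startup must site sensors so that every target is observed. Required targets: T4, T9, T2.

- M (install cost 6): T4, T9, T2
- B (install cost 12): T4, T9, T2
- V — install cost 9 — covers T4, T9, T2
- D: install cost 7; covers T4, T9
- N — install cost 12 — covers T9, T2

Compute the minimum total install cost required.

M alone covers T4, T9, T2 — every target.
Total install cost: 6.
No cover costs less than 6.

6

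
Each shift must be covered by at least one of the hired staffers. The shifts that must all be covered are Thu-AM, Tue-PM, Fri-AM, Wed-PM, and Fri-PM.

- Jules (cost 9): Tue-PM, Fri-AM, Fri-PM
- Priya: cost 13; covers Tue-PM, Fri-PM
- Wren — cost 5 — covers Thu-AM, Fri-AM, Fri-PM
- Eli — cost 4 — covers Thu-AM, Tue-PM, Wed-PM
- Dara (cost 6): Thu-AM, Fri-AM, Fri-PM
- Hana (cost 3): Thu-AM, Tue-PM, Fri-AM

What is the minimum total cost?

This is a weighted set-cover instance.
The greedy cost-per-new-shift heuristic would pick Hana, Eli, and Wren for 12, but a cheaper cover exists.
Choose Wren and Eli: together they cover Thu-AM, Tue-PM, Fri-AM, Wed-PM, Fri-PM — every shift.
Total cost: 5 + 4 = 9.
No cover costs less than 9.

9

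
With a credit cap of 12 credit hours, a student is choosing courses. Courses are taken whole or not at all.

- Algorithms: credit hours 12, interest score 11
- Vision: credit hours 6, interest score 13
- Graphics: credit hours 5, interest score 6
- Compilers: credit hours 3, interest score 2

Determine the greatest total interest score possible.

Vision: credit hours 6 ≤ 12, interest score 13.
Vision + Compilers: credit hours 6 + 3 = 9 ≤ 12, interest score 13 + 2 = 15.
Vision + Graphics: credit hours 6 + 5 = 11 ≤ 12, interest score 13 + 6 = 19.
Best is Vision and Graphics with total interest score 19.

19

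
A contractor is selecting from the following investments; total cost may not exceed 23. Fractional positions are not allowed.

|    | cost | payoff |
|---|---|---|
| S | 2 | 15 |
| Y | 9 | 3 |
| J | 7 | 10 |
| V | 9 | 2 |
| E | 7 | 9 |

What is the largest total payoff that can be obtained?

Take S, J, and E: cost 2 + 7 + 7 = 16 ≤ 23, payoff 15 + 10 + 9 = 34.
No other feasible combination does better.

34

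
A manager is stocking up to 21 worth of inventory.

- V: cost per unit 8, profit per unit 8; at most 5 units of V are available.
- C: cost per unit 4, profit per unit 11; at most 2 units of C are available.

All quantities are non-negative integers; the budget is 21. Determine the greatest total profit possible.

Take 1×V and 2×C: cost 16 ≤ 21, profit 1·8 + 2·11 = 30.
C has the best ratio (11/4) and is taken to its limit of 2; remaining capacity is filled optimally with the others.

30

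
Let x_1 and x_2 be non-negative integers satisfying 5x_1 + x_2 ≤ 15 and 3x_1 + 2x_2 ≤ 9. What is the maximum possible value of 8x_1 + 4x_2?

24

(x_1,x_2)=(3,0) is feasible, giving 24.
(x_1,x_2)=(2,1) is feasible, giving 20.
(x_1,x_2)=(2,0) is feasible, giving 16.
Maximum is 24 at (x_1,x_2)=(3,0).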